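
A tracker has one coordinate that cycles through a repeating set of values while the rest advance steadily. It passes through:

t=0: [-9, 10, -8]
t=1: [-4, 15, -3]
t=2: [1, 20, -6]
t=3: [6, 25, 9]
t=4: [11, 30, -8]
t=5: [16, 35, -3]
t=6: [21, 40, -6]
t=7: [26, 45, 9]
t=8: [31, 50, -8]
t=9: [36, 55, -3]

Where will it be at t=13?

[56, 75, -3]

First: linear, +5 per step → 56 at step 13.
Second: linear, +5 per step → 75 at step 13.
Third: cycles through -8, -3, -6, 9 every 4 steps. Step 13 lands at position 1 of the cycle → -3.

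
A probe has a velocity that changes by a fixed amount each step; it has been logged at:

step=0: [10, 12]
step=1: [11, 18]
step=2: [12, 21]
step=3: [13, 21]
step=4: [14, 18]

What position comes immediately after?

[15, 12]

Taking differences between consecutive positions: [+1, +6], [+1, +3], [+1, +0], [+1, -3]. These grow by [+0, -3] each step.
step 5: [14, 18] + [+1, -6] → [15, 12]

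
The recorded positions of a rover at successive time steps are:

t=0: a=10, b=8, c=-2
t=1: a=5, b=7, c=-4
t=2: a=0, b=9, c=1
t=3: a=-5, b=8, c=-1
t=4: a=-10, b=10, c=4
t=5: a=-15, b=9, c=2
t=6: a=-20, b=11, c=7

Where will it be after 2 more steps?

a=-30, b=12, c=10

Differencing gives (-5,-1,-2), (-5,+2,+5), (-5,-1,-2), (-5,+2,+5), (-5,-1,-2), (-5,+2,+5). This is the pattern (-5,-1,-2), (-5,+2,+5) repeated.
step 7: apply (-5,-1,-2) → a=-25, b=10, c=5
step 8: apply (-5,+2,+5) → a=-30, b=12, c=10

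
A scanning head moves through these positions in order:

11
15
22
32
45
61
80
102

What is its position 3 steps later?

186

Taking differences between consecutive positions: +4, +7, +10, +13, +16, +19, +22. These grow by +3 each step.
step 8: 102 + 25 → 127
step 9: 127 + 28 → 155
step 10: 155 + 31 → 186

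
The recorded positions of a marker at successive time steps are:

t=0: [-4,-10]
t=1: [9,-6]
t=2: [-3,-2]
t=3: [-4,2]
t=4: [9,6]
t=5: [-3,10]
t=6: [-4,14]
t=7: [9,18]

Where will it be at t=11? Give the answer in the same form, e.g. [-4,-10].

First: cycles through -4, 9, -3 every 3 steps. Step 11 lands at position 2 of the cycle → -3.
Second: linear, +4 per step → 34 at step 11.

[-3,34]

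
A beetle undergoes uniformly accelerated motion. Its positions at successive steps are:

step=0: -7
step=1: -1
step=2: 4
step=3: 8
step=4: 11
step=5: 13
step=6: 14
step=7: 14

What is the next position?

First differences are +6, +5, +4, +3, +2, +1, +0; their common second difference is -1 (constant acceleration).
step 8: 14 − 1 → 13

13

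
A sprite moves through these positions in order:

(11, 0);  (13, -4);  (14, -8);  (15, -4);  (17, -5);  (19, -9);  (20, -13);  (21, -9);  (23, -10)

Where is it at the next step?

Step-to-step displacements: (+2, -4), (+1, -4), (+1, +4), (+2, -1), (+2, -4), (+1, -4), (+1, +4), (+2, -1) — a repeating cycle of length 4.
step 9: apply (+2, -4) → (25, -14)

(25, -14)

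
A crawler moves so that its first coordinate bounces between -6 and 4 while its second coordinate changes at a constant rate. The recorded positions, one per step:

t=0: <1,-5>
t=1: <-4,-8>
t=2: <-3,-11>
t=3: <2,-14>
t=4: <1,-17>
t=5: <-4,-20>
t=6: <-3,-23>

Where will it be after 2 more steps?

<1,-29>

The first coordinate reflects between -6 and 4, moving 5 per step.
  step 7: -3 → 2
  step 8: 2 → 1
The second coordinate changes by -3 each step: at step 8 it is -29.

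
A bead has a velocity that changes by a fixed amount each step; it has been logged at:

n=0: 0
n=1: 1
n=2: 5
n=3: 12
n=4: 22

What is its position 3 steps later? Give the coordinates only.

First differences are +1, +4, +7, +10; their common second difference is +3 (constant acceleration).
step 5: 22 + 13 → 35
step 6: 35 + 16 → 51
step 7: 51 + 19 → 70

70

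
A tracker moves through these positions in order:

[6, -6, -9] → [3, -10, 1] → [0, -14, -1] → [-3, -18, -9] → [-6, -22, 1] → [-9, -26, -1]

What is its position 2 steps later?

[-15, -34, 1]

The first coordinate changes by -3 each step, so at step 7 it is 6 + 7·(-3) = -15.
The second coordinate changes by -4 each step, so at step 7 it is -6 + 7·(-4) = -34.
The third coordinate repeats the cycle [-9, 1, -1] with period 3; step 7 mod 3 = 1, giving 1.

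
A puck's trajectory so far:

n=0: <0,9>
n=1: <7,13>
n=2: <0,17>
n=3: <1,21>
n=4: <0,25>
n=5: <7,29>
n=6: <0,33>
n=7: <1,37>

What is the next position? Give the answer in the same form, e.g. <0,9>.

<0,41>

The first coordinate repeats the cycle [0, 7, 0, 1] with period 4; step 8 mod 4 = 0, giving 0.
The second coordinate changes by +4 each step, so at step 8 it is 9 + 8·(4) = 41.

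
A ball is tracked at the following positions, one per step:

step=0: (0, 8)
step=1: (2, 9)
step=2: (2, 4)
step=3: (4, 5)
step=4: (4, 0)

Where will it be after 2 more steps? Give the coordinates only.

The moves between consecutive positions are (+2, +1), (+0, -5), (+2, +1), (+0, -5); they repeat the 2-cycle [(+2, +1), (+0, -5)].
step 5: apply (+2, +1) → (6, 1)
step 6: apply (+0, -5) → (6, -4)

(6, -4)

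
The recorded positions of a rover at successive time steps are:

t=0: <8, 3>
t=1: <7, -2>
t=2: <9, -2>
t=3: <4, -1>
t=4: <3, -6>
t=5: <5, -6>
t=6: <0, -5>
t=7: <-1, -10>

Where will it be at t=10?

The moves between consecutive positions are <-1, -5>, <+2, +0>, <-5, +1>, <-1, -5>, <+2, +0>, <-5, +1>, <-1, -5>; they repeat the 3-cycle [<-1, -5>, <+2, +0>, <-5, +1>].
step 8: apply <+2, +0> → <1, -10>
step 9: apply <-5, +1> → <-4, -9>
step 10: apply <-1, -5> → <-5, -14>

<-5, -14>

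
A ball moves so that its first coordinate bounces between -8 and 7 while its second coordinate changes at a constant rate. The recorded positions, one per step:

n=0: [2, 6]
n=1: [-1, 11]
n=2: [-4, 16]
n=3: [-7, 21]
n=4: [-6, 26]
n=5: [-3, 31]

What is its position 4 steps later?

[5, 51]

The first coordinate travels 3 per step and bounces off the walls at -8 and 7.
  step 6: -3 → 0
  step 7: 0 → 3
  step 8: 3 → 6
  step 9: 6 → 5
The second coordinate changes by +5 each step: at step 9 it is 51.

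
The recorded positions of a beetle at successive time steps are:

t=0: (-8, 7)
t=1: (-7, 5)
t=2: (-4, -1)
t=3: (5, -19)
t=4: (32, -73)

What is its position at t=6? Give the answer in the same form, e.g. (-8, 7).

The jumps are (+1, -2), (+3, -6), (+9, -18), (+27, -54) — a geometric progression with ratio 3.
step 5: (32, -73) + (+81, -162) → (113, -235)
step 6: (113, -235) + (+243, -486) → (356, -721)

(356, -721)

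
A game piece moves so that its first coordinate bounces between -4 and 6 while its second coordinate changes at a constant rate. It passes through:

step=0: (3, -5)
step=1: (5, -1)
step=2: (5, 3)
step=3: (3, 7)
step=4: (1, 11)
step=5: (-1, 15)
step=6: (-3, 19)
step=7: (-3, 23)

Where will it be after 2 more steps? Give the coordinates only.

(1, 31)

The first coordinate reflects between -4 and 6, moving 2 per step.
  step 8: -3 → -1
  step 9: -1 → 1
The second coordinate changes by +4 each step: at step 9 it is 31.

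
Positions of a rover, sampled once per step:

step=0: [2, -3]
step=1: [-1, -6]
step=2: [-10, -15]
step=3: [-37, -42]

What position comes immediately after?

Consecutive displacements [-3, -3], [-9, -9], [-27, -27] scale by a factor of 3 each step.
step 4: [-37, -42] + [-81, -81] → [-118, -123]

[-118, -123]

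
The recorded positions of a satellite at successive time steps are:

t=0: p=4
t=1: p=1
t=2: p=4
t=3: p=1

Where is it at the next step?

The jumps are -3, +3, -3 — a geometric progression with ratio -1.
step 4: 1 + 3 → p=4

p=4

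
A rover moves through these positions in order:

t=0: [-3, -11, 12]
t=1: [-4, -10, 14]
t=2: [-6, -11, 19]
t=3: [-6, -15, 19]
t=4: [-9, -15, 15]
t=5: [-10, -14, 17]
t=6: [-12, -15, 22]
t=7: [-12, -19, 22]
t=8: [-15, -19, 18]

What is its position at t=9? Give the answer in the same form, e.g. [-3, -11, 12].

[-16, -18, 20]

The moves between consecutive positions are [-1, +1, +2], [-2, -1, +5], [+0, -4, +0], [-3, +0, -4], [-1, +1, +2], [-2, -1, +5], [+0, -4, +0], [-3, +0, -4]; they repeat the 4-cycle [[-1, +1, +2], [-2, -1, +5], [+0, -4, +0], [-3, +0, -4]].
step 9: apply [-1, +1, +2] → [-16, -18, 20]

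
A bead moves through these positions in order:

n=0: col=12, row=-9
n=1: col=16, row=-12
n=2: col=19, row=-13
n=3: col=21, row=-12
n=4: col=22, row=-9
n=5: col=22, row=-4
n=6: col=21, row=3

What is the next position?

First differences are (+4, -3), (+3, -1), (+2, +1), (+1, +3), (+0, +5), (-1, +7); their common second difference is (-1, +2) (constant acceleration).
step 7: col=21, row=3 + (-2, +9) → col=19, row=12

col=19, row=12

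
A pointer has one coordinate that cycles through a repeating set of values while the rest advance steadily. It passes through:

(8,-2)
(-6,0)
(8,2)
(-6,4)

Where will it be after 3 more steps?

The first coordinate repeats the cycle [8, -6] with period 2; step 6 mod 2 = 0, giving 8.
The second coordinate changes by +2 each step, so at step 6 it is -2 + 6·(2) = 10.

(8,10)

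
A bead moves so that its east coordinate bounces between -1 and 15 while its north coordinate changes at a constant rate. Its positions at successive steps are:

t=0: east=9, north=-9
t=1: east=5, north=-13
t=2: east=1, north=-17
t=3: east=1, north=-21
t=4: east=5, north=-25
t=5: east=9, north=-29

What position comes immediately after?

The east coordinate travels 4 per step and bounces off the walls at -1 and 15.
  step 6: 9 → 13
The north coordinate changes by -4 each step: at step 6 it is -33.

east=13, north=-33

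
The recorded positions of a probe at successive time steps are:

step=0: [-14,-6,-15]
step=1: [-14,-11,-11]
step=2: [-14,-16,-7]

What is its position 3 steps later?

[-14,-31,5]

Constant displacement of [+0,-5,+4] per step.
step 3: [-14,-16,-7] + [+0,-5,+4] → [-14,-21,-3]
step 4: [-14,-21,-3] + [+0,-5,+4] → [-14,-26,1]
step 5: [-14,-26,1] + [+0,-5,+4] → [-14,-31,5]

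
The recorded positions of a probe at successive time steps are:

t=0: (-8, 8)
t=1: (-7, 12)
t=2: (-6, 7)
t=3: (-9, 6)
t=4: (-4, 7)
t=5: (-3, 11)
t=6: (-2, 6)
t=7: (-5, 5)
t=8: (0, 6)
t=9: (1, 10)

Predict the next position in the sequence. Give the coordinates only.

Step-to-step displacements: (+1, +4), (+1, -5), (-3, -1), (+5, +1), (+1, +4), (+1, -5), (-3, -1), (+5, +1), (+1, +4) — a repeating cycle of length 4.
step 10: apply (+1, -5) → (2, 5)

(2, 5)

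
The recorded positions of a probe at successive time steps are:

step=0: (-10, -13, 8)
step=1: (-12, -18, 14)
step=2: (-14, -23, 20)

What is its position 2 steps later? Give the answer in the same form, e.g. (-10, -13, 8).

The position changes by (-2, -5, +6) every step.
step 3: (-14, -23, 20) + (-2, -5, +6) → (-16, -28, 26)
step 4: (-16, -28, 26) + (-2, -5, +6) → (-18, -33, 32)

(-18, -33, 32)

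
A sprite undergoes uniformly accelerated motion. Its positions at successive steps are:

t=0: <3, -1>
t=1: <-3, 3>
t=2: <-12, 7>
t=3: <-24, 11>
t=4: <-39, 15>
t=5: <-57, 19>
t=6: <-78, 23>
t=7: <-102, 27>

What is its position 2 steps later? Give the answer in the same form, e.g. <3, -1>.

<-159, 35>

First differences are <-6, +4>, <-9, +4>, <-12, +4>, <-15, +4>, <-18, +4>, <-21, +4>, <-24, +4>; their common second difference is <-3, +0> (constant acceleration).
step 8: <-102, 27> + <-27, +4> → <-129, 31>
step 9: <-129, 31> + <-30, +4> → <-159, 35>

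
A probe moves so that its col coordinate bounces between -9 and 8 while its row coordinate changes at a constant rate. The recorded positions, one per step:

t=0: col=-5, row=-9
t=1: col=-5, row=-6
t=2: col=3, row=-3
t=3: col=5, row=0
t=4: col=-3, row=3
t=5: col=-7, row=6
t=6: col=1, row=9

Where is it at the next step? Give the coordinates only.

col=7, row=12

The col coordinate travels 8 per step and bounces off the walls at -9 and 8.
  step 7: 1 → 7
The row coordinate changes by +3 each step: at step 7 it is 12.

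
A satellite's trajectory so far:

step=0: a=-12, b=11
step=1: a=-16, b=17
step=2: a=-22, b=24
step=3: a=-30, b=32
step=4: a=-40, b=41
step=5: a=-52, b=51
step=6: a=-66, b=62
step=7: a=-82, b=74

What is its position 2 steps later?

a=-120, b=101

First differences are (-4, +6), (-6, +7), (-8, +8), (-10, +9), (-12, +10), (-14, +11), (-16, +12); their common second difference is (-2, +1) (constant acceleration).
step 8: a=-82, b=74 + (-18, +13) → a=-100, b=87
step 9: a=-100, b=87 + (-20, +14) → a=-120, b=101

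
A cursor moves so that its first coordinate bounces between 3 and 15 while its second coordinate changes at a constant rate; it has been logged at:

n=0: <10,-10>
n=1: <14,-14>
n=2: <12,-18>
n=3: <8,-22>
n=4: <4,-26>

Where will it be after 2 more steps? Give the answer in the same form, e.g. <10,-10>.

The first coordinate travels 4 per step and bounces off the walls at 3 and 15.
  step 5: 4 → 6
  step 6: 6 → 10
The second coordinate changes by -4 each step: at step 6 it is -34.

<10,-34>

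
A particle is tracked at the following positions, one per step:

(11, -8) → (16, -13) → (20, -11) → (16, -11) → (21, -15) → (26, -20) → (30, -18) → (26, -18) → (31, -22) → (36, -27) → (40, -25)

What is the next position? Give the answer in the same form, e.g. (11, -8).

(36, -25)

Step-to-step displacements: (+5, -5), (+4, +2), (-4, +0), (+5, -4), (+5, -5), (+4, +2), (-4, +0), (+5, -4), (+5, -5), (+4, +2) — a repeating cycle of length 4.
step 11: apply (-4, +0) → (36, -25)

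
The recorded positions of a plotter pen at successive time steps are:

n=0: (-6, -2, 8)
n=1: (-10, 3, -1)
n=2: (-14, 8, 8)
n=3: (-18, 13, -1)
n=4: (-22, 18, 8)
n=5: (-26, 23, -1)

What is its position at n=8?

First: linear, -4 per step → -38 at step 8.
Second: linear, +5 per step → 38 at step 8.
Third: cycles through 8, -1 every 2 steps. Step 8 lands at position 0 of the cycle → 8.

(-38, 38, 8)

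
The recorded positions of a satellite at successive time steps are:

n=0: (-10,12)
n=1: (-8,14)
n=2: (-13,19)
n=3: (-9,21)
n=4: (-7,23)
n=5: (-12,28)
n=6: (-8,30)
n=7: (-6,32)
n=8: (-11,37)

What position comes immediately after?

The moves between consecutive positions are (+2,+2), (-5,+5), (+4,+2), (+2,+2), (-5,+5), (+4,+2), (+2,+2), (-5,+5); they repeat the 3-cycle [(+2,+2), (-5,+5), (+4,+2)].
step 9: apply (+4,+2) → (-7,39)

(-7,39)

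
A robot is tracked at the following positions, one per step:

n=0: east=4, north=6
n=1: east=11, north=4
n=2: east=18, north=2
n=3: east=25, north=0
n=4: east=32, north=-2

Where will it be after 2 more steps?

Constant displacement of (+7, -2) per step.
step 5: east=32, north=-2 + (+7, -2) → east=39, north=-4
step 6: east=39, north=-4 + (+7, -2) → east=46, north=-6

east=46, north=-6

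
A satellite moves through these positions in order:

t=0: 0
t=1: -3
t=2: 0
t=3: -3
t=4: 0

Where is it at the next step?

Step-to-step displacements: -3, +3, -3, +3; each is -1× the previous.
step 5: 0 − 3 → -3

-3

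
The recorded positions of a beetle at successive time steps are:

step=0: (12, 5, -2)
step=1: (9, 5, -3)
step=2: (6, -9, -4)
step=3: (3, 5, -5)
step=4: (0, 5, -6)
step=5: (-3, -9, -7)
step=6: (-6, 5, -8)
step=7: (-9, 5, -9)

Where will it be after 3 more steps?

First: linear, -3 per step → -18 at step 10.
Second: cycles through 5, 5, -9 every 3 steps. Step 10 lands at position 1 of the cycle → 5.
Third: linear, -1 per step → -12 at step 10.

(-18, 5, -12)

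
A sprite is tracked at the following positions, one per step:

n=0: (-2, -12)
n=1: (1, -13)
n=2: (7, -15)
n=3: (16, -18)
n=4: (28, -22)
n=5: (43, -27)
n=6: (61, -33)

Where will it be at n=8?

(106, -48)

First differences are (+3, -1), (+6, -2), (+9, -3), (+12, -4), (+15, -5), (+18, -6); their common second difference is (+3, -1) (constant acceleration).
step 7: (61, -33) + (+21, -7) → (82, -40)
step 8: (82, -40) + (+24, -8) → (106, -48)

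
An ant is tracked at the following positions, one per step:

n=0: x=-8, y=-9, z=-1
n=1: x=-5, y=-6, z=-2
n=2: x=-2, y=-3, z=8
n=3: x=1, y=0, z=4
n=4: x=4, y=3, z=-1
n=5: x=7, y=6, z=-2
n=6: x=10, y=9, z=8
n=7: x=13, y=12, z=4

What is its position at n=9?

The x coordinate changes by +3 each step, so at step 9 it is -8 + 9·(3) = 19.
The y coordinate changes by +3 each step, so at step 9 it is -9 + 9·(3) = 18.
The z coordinate repeats the cycle [-1, -2, 8, 4] with period 4; step 9 mod 4 = 1, giving -2.

x=19, y=18, z=-2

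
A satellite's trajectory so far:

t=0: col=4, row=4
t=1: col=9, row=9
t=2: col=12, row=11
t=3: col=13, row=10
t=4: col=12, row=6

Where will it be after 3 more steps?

Successive displacements: (+5,+5), (+3,+2), (+1,-1), (-1,-4) — each changes by (-2,-3).
step 5: col=12, row=6 + (-3,-7) → col=9, row=-1
step 6: col=9, row=-1 + (-5,-10) → col=4, row=-11
step 7: col=4, row=-11 + (-7,-13) → col=-3, row=-24

col=-3, row=-24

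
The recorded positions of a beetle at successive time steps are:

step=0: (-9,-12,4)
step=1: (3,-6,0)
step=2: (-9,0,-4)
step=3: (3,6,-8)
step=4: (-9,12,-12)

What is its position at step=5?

First: cycles through -9, 3 every 2 steps. Step 5 lands at position 1 of the cycle → 3.
Second: linear, +6 per step → 18 at step 5.
Third: linear, -4 per step → -16 at step 5.

(3,18,-16)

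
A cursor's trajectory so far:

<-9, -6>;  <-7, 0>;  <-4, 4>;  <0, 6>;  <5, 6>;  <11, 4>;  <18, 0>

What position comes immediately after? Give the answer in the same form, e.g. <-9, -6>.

<26, -6>

Successive displacements: <+2, +6>, <+3, +4>, <+4, +2>, <+5, +0>, <+6, -2>, <+7, -4> — each changes by <+1, -2>.
step 7: <18, 0> + <+8, -6> → <26, -6>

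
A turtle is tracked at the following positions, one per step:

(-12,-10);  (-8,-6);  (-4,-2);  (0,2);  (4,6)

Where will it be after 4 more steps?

Constant displacement of (+4,+4) per step.
step 5: (4,6) + (+4,+4) → (8,10)
step 6: (8,10) + (+4,+4) → (12,14)
step 7: (12,14) + (+4,+4) → (16,18)
step 8: (16,18) + (+4,+4) → (20,22)

(20,22)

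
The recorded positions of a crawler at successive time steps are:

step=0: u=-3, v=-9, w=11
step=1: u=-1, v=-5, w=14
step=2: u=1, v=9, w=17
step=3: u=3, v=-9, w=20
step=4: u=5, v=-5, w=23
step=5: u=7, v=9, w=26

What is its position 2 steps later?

The u coordinate changes by +2 each step, so at step 7 it is -3 + 7·(2) = 11.
The v coordinate repeats the cycle [-9, -5, 9] with period 3; step 7 mod 3 = 1, giving -5.
The w coordinate changes by +3 each step, so at step 7 it is 11 + 7·(3) = 32.

u=11, v=-5, w=32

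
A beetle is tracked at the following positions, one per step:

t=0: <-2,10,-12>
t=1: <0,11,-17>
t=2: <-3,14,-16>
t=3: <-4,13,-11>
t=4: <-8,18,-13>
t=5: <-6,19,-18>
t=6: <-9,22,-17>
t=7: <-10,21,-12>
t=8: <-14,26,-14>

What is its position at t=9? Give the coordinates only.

Step-to-step displacements: <+2,+1,-5>, <-3,+3,+1>, <-1,-1,+5>, <-4,+5,-2>, <+2,+1,-5>, <-3,+3,+1>, <-1,-1,+5>, <-4,+5,-2> — a repeating cycle of length 4.
step 9: apply <+2,+1,-5> → <-12,27,-19>

<-12,27,-19>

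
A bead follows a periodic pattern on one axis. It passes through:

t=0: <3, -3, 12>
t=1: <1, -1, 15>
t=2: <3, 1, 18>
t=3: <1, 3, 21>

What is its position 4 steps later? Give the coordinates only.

<1, 11, 33>

First: cycles through 3, 1 every 2 steps. Step 7 lands at position 1 of the cycle → 1.
Second: linear, +2 per step → 11 at step 7.
Third: linear, +3 per step → 33 at step 7.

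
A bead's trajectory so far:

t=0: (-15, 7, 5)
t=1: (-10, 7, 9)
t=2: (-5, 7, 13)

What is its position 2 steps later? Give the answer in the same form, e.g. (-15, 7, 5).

The position changes by (+5, +0, +4) every step.
step 3: (-5, 7, 13) + (+5, +0, +4) → (0, 7, 17)
step 4: (0, 7, 17) + (+5, +0, +4) → (5, 7, 21)

(5, 7, 21)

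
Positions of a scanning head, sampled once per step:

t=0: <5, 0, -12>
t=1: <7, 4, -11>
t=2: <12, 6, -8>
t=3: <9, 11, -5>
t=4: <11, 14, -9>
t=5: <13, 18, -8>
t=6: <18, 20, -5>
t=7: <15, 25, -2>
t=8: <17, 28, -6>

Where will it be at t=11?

<21, 39, 1>

The moves between consecutive positions are <+2, +4, +1>, <+5, +2, +3>, <-3, +5, +3>, <+2, +3, -4>, <+2, +4, +1>, <+5, +2, +3>, <-3, +5, +3>, <+2, +3, -4>; they repeat the 4-cycle [<+2, +4, +1>, <+5, +2, +3>, <-3, +5, +3>, <+2, +3, -4>].
step 9: apply <+2, +4, +1> → <19, 32, -5>
step 10: apply <+5, +2, +3> → <24, 34, -2>
step 11: apply <-3, +5, +3> → <21, 39, 1>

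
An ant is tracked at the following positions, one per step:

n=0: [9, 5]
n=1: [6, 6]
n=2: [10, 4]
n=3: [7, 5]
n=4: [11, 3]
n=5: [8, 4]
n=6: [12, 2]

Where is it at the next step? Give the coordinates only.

Differencing gives [-3, +1], [+4, -2], [-3, +1], [+4, -2], [-3, +1], [+4, -2]. This is the pattern [-3, +1], [+4, -2] repeated.
step 7: apply [-3, +1] → [9, 3]

[9, 3]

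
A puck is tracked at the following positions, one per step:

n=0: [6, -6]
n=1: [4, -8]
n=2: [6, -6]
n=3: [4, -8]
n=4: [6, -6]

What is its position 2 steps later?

Step-to-step displacements: [-2, -2], [+2, +2], [-2, -2], [+2, +2]; each is -1× the previous.
step 5: [6, -6] + [-2, -2] → [4, -8]
step 6: [4, -8] + [+2, +2] → [6, -6]

[6, -6]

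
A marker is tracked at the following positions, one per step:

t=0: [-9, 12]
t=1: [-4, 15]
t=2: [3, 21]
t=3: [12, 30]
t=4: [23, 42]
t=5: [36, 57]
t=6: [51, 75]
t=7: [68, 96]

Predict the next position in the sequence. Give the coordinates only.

Taking differences between consecutive positions: [+5, +3], [+7, +6], [+9, +9], [+11, +12], [+13, +15], [+15, +18], [+17, +21]. These grow by [+2, +3] each step.
step 8: [68, 96] + [+19, +24] → [87, 120]

[87, 120]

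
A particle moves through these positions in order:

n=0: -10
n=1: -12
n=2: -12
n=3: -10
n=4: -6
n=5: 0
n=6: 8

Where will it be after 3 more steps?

44

First differences are -2, +0, +2, +4, +6, +8; their common second difference is +2 (constant acceleration).
step 7: 8 + 10 → 18
step 8: 18 + 12 → 30
step 9: 30 + 14 → 44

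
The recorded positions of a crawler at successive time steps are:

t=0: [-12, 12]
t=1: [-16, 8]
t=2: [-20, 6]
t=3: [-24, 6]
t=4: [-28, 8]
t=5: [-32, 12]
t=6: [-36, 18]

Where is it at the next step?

[-40, 26]

Taking differences between consecutive positions: [-4, -4], [-4, -2], [-4, +0], [-4, +2], [-4, +4], [-4, +6]. These grow by [+0, +2] each step.
step 7: [-36, 18] + [-4, +8] → [-40, 26]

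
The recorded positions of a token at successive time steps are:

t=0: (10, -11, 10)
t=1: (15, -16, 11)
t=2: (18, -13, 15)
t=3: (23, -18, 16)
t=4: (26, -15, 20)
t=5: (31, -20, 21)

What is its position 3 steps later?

The moves between consecutive positions are (+5, -5, +1), (+3, +3, +4), (+5, -5, +1), (+3, +3, +4), (+5, -5, +1); they repeat the 2-cycle [(+5, -5, +1), (+3, +3, +4)].
step 6: apply (+3, +3, +4) → (34, -17, 25)
step 7: apply (+5, -5, +1) → (39, -22, 26)
step 8: apply (+3, +3, +4) → (42, -19, 30)

(42, -19, 30)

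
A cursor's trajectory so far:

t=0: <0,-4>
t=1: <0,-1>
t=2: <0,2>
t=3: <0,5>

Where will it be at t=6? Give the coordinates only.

The position changes by <+0,+3> every step.
step 4: <0,5> + <+0,+3> → <0,8>
step 5: <0,8> + <+0,+3> → <0,11>
step 6: <0,11> + <+0,+3> → <0,14>

<0,14>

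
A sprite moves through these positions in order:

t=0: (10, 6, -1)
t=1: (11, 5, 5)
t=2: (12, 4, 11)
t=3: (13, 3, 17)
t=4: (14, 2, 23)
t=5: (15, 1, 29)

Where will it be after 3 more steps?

(18, -2, 47)

The position changes by (+1, -1, +6) every step.
step 6: (15, 1, 29) + (+1, -1, +6) → (16, 0, 35)
step 7: (16, 0, 35) + (+1, -1, +6) → (17, -1, 41)
step 8: (17, -1, 41) + (+1, -1, +6) → (18, -2, 47)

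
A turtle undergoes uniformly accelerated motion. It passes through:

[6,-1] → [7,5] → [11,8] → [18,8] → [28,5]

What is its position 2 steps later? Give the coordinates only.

[57,-10]

Successive displacements: [+1,+6], [+4,+3], [+7,+0], [+10,-3] — each changes by [+3,-3].
step 5: [28,5] + [+13,-6] → [41,-1]
step 6: [41,-1] + [+16,-9] → [57,-10]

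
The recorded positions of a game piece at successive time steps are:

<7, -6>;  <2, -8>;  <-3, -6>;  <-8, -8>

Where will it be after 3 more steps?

The first coordinate changes by -5 each step, so at step 6 it is 7 + 6·(-5) = -23.
The second coordinate repeats the cycle [-6, -8] with period 2; step 6 mod 2 = 0, giving -6.

<-23, -6>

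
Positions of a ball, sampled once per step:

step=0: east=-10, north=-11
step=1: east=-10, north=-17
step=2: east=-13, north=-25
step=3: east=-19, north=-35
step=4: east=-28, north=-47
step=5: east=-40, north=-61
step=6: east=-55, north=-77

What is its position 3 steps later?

east=-118, north=-137

Successive displacements: (+0,-6), (-3,-8), (-6,-10), (-9,-12), (-12,-14), (-15,-16) — each changes by (-3,-2).
step 7: east=-55, north=-77 + (-18,-18) → east=-73, north=-95
step 8: east=-73, north=-95 + (-21,-20) → east=-94, north=-115
step 9: east=-94, north=-115 + (-24,-22) → east=-118, north=-137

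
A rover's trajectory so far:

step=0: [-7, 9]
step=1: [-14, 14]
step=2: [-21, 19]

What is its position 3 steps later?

Constant displacement of [-7, +5] per step.
step 3: [-21, 19] + [-7, +5] → [-28, 24]
step 4: [-28, 24] + [-7, +5] → [-35, 29]
step 5: [-35, 29] + [-7, +5] → [-42, 34]

[-42, 34]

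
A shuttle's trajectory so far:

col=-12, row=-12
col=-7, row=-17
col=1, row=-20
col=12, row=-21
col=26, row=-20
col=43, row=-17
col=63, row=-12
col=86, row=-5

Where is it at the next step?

First differences are (+5, -5), (+8, -3), (+11, -1), (+14, +1), (+17, +3), (+20, +5), (+23, +7); their common second difference is (+3, +2) (constant acceleration).
step 8: col=86, row=-5 + (+26, +9) → col=112, row=4

col=112, row=4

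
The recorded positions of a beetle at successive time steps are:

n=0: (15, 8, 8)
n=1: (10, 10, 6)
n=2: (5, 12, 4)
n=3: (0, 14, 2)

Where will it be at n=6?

Each step adds (-5, +2, -2) to the position.
step 4: (0, 14, 2) + (-5, +2, -2) → (-5, 16, 0)
step 5: (-5, 16, 0) + (-5, +2, -2) → (-10, 18, -2)
step 6: (-10, 18, -2) + (-5, +2, -2) → (-15, 20, -4)

(-15, 20, -4)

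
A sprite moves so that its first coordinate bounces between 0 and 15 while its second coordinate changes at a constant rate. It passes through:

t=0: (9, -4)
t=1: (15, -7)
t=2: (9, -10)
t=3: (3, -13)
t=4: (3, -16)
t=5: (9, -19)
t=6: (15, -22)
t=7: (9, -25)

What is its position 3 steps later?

The first coordinate travels 6 per step and bounces off the walls at 0 and 15.
  step 8: 9 → 3
  step 9: 3 → 3
  step 10: 3 → 9
The second coordinate changes by -3 each step: at step 10 it is -34.

(9, -34)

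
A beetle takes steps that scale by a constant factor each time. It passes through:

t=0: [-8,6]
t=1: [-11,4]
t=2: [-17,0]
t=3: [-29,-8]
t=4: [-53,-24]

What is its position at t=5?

[-101,-56]

Step-to-step displacements: [-3,-2], [-6,-4], [-12,-8], [-24,-16]; each is 2× the previous.
step 5: [-53,-24] + [-48,-32] → [-101,-56]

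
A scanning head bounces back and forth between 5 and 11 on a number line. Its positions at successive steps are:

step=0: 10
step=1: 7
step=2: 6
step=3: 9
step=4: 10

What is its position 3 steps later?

The value travels 3 per step and bounces off the walls at 5 and 11.
  step 5: 10 → 7
  step 6: 7 → 6
  step 7: 6 → 9

9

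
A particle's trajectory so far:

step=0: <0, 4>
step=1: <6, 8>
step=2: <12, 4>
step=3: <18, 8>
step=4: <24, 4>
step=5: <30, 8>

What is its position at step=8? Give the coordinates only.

<48, 4>

First: linear, +6 per step → 48 at step 8.
Second: cycles through 4, 8 every 2 steps. Step 8 lands at position 0 of the cycle → 4.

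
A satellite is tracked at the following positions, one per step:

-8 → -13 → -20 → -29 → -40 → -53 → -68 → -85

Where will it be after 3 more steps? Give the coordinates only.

Taking differences between consecutive positions: -5, -7, -9, -11, -13, -15, -17. These grow by -2 each step.
step 8: -85 − 19 → -104
step 9: -104 − 21 → -125
step 10: -125 − 23 → -148

-148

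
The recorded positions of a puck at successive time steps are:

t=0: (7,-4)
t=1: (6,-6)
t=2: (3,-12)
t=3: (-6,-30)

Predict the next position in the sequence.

(-33,-84)

Step-to-step displacements: (-1,-2), (-3,-6), (-9,-18); each is 3× the previous.
step 4: (-6,-30) + (-27,-54) → (-33,-84)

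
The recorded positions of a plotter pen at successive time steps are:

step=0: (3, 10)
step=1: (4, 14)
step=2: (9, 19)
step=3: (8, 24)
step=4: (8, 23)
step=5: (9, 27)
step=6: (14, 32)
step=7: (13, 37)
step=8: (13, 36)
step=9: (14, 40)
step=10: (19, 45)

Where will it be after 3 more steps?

Step-to-step displacements: (+1, +4), (+5, +5), (-1, +5), (+0, -1), (+1, +4), (+5, +5), (-1, +5), (+0, -1), (+1, +4), (+5, +5) — a repeating cycle of length 4.
step 11: apply (-1, +5) → (18, 50)
step 12: apply (+0, -1) → (18, 49)
step 13: apply (+1, +4) → (19, 53)

(19, 53)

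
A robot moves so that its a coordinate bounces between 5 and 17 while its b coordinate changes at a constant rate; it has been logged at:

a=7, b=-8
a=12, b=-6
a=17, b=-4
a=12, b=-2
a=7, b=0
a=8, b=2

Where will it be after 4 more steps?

a=6, b=10

The a coordinate reflects between 5 and 17, moving 5 per step.
  step 6: 8 → 13
  step 7: 13 → 16
  step 8: 16 → 11
  step 9: 11 → 6
The b coordinate changes by +2 each step: at step 9 it is 10.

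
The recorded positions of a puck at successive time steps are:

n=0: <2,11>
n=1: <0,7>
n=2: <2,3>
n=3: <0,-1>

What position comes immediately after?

The first coordinate repeats the cycle [2, 0] with period 2; step 4 mod 2 = 0, giving 2.
The second coordinate changes by -4 each step, so at step 4 it is 11 + 4·(-4) = -5.

<2,-5>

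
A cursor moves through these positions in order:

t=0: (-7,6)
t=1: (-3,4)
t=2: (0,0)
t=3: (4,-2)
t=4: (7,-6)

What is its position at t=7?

The moves between consecutive positions are (+4,-2), (+3,-4), (+4,-2), (+3,-4); they repeat the 2-cycle [(+4,-2), (+3,-4)].
step 5: apply (+4,-2) → (11,-8)
step 6: apply (+3,-4) → (14,-12)
step 7: apply (+4,-2) → (18,-14)

(18,-14)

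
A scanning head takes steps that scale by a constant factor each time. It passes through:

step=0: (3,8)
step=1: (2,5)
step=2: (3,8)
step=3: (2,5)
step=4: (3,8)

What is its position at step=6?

The jumps are (-1,-3), (+1,+3), (-1,-3), (+1,+3) — a geometric progression with ratio -1.
step 5: (3,8) + (-1,-3) → (2,5)
step 6: (2,5) + (+1,+3) → (3,8)

(3,8)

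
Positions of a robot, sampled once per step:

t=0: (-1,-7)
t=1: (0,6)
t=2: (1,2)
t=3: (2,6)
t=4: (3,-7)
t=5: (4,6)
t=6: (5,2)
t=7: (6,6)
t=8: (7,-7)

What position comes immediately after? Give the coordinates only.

The first coordinate changes by +1 each step, so at step 9 it is -1 + 9·(1) = 8.
The second coordinate repeats the cycle [-7, 6, 2, 6] with period 4; step 9 mod 4 = 1, giving 6.

(8,6)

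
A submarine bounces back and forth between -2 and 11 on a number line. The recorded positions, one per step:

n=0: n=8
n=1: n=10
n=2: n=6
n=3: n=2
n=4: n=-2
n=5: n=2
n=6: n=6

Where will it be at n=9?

The value travels 4 per step and bounces off the walls at -2 and 11.
  step 7: 6 → 10
  step 8: 10 → 8
  step 9: 8 → 4

n=4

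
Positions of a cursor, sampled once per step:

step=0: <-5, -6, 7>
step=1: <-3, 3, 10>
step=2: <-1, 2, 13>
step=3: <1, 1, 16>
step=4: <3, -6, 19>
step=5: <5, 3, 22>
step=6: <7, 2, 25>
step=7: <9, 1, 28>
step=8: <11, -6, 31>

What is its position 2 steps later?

<15, 2, 37>

First: linear, +2 per step → 15 at step 10.
Second: cycles through -6, 3, 2, 1 every 4 steps. Step 10 lands at position 2 of the cycle → 2.
Third: linear, +3 per step → 37 at step 10.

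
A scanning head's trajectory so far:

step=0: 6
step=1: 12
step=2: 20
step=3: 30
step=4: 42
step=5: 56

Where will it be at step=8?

First differences are +6, +8, +10, +12, +14; their common second difference is +2 (constant acceleration).
step 6: 56 + 16 → 72
step 7: 72 + 18 → 90
step 8: 90 + 20 → 110

110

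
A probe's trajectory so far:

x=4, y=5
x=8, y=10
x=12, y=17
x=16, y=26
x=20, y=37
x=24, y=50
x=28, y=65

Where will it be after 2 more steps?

x=36, y=101

First differences are (+4,+5), (+4,+7), (+4,+9), (+4,+11), (+4,+13), (+4,+15); their common second difference is (+0,+2) (constant acceleration).
step 7: x=28, y=65 + (+4,+17) → x=32, y=82
step 8: x=32, y=82 + (+4,+19) → x=36, y=101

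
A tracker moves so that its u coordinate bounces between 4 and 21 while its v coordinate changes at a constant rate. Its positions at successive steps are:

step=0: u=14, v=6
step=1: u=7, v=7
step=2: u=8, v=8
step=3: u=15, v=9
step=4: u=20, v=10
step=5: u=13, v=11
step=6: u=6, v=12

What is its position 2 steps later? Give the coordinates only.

u=16, v=14

The u coordinate travels 7 per step and bounces off the walls at 4 and 21.
  step 7: 6 → 9
  step 8: 9 → 16
The v coordinate changes by +1 each step: at step 8 it is 14.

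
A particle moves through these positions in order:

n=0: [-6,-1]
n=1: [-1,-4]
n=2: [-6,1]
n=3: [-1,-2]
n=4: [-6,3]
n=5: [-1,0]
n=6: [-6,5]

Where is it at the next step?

Differencing gives [+5,-3], [-5,+5], [+5,-3], [-5,+5], [+5,-3], [-5,+5]. This is the pattern [+5,-3], [-5,+5] repeated.
step 7: apply [+5,-3] → [-1,2]

[-1,2]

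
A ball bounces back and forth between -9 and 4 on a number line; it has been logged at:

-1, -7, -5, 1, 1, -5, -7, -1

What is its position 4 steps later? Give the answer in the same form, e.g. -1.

-3

The value reflects between -9 and 4, moving 6 per step.
  step 8: -1 → 3
  step 9: 3 → -3
  step 10: -3 → -9
  step 11: -9 → -3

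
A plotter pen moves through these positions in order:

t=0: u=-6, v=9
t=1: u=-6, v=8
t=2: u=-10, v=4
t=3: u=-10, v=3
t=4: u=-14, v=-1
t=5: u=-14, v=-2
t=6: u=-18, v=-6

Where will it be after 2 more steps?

Step-to-step displacements: (+0, -1), (-4, -4), (+0, -1), (-4, -4), (+0, -1), (-4, -4) — a repeating cycle of length 2.
step 7: apply (+0, -1) → u=-18, v=-7
step 8: apply (-4, -4) → u=-22, v=-11

u=-22, v=-11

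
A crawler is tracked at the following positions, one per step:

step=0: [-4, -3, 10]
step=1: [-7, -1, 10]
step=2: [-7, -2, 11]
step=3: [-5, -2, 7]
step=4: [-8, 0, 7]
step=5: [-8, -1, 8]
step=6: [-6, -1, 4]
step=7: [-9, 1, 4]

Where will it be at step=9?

[-7, 0, 1]

Step-to-step displacements: [-3, +2, +0], [+0, -1, +1], [+2, +0, -4], [-3, +2, +0], [+0, -1, +1], [+2, +0, -4], [-3, +2, +0] — a repeating cycle of length 3.
step 8: apply [+0, -1, +1] → [-9, 0, 5]
step 9: apply [+2, +0, -4] → [-7, 0, 1]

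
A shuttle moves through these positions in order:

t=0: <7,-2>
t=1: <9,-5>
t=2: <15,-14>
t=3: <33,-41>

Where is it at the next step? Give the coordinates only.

Step-to-step displacements: <+2,-3>, <+6,-9>, <+18,-27>; each is 3× the previous.
step 4: <33,-41> + <+54,-81> → <87,-122>

<87,-122>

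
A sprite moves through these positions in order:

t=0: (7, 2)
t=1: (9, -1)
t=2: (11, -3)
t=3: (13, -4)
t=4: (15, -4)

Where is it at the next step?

Successive displacements: (+2, -3), (+2, -2), (+2, -1), (+2, +0) — each changes by (+0, +1).
step 5: (15, -4) + (+2, +1) → (17, -3)

(17, -3)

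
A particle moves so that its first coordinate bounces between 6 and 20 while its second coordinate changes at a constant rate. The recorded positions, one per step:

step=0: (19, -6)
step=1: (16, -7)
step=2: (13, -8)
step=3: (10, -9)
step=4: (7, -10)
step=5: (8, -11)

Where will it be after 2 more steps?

The first coordinate travels 3 per step and bounces off the walls at 6 and 20.
  step 6: 8 → 11
  step 7: 11 → 14
The second coordinate changes by -1 each step: at step 7 it is -13.

(14, -13)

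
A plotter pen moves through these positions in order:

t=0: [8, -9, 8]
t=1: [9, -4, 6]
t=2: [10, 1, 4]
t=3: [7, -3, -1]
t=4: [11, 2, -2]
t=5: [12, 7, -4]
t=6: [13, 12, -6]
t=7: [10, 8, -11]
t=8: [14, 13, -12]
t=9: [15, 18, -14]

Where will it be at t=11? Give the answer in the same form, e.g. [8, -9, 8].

[13, 19, -21]

Step-to-step displacements: [+1, +5, -2], [+1, +5, -2], [-3, -4, -5], [+4, +5, -1], [+1, +5, -2], [+1, +5, -2], [-3, -4, -5], [+4, +5, -1], [+1, +5, -2] — a repeating cycle of length 4.
step 10: apply [+1, +5, -2] → [16, 23, -16]
step 11: apply [-3, -4, -5] → [13, 19, -21]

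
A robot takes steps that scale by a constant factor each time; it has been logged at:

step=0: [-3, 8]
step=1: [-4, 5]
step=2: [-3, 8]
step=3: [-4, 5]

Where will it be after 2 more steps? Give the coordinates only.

[-4, 5]

Consecutive displacements [-1, -3], [+1, +3], [-1, -3] scale by a factor of -1 each step.
step 4: [-4, 5] + [+1, +3] → [-3, 8]
step 5: [-3, 8] + [-1, -3] → [-4, 5]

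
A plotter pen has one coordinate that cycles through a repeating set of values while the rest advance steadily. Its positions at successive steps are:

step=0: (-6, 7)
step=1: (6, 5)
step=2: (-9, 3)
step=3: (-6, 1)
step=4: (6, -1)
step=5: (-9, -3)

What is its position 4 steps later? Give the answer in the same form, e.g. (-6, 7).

The first coordinate repeats the cycle [-6, 6, -9] with period 3; step 9 mod 3 = 0, giving -6.
The second coordinate changes by -2 each step, so at step 9 it is 7 + 9·(-2) = -11.

(-6, -11)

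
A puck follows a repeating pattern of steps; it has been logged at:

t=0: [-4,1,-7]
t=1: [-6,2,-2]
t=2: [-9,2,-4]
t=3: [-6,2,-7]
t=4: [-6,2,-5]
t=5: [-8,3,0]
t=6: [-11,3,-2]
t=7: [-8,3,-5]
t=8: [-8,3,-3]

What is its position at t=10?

[-13,4,0]

The moves between consecutive positions are [-2,+1,+5], [-3,+0,-2], [+3,+0,-3], [+0,+0,+2], [-2,+1,+5], [-3,+0,-2], [+3,+0,-3], [+0,+0,+2]; they repeat the 4-cycle [[-2,+1,+5], [-3,+0,-2], [+3,+0,-3], [+0,+0,+2]].
step 9: apply [-2,+1,+5] → [-10,4,2]
step 10: apply [-3,+0,-2] → [-13,4,0]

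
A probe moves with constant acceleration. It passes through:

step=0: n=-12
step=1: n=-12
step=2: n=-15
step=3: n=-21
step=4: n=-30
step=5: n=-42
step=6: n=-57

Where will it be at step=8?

Taking differences between consecutive positions: +0, -3, -6, -9, -12, -15. These grow by -3 each step.
step 7: -57 − 18 → n=-75
step 8: -75 − 21 → n=-96

n=-96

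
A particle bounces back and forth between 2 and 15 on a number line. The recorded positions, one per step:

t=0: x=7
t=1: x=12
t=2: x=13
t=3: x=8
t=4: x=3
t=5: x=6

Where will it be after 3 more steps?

The value travels 5 per step and bounces off the walls at 2 and 15.
  step 6: 6 → 11
  step 7: 11 → 14
  step 8: 14 → 9

x=9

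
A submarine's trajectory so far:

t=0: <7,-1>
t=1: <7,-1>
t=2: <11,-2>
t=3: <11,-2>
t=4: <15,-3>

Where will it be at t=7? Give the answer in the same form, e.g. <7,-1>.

<19,-4>

Step-to-step displacements: <+0,+0>, <+4,-1>, <+0,+0>, <+4,-1> — a repeating cycle of length 2.
step 5: apply <+0,+0> → <15,-3>
step 6: apply <+4,-1> → <19,-4>
step 7: apply <+0,+0> → <19,-4>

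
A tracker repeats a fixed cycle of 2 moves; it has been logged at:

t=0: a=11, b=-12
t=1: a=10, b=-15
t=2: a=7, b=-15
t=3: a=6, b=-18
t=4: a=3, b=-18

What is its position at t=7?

Differencing gives (-1,-3), (-3,+0), (-1,-3), (-3,+0). This is the pattern (-1,-3), (-3,+0) repeated.
step 5: apply (-1,-3) → a=2, b=-21
step 6: apply (-3,+0) → a=-1, b=-21
step 7: apply (-1,-3) → a=-2, b=-24

a=-2, b=-24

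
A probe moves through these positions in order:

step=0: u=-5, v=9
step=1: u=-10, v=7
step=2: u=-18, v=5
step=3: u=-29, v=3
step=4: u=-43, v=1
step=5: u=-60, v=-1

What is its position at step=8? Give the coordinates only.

u=-129, v=-7

First differences are (-5,-2), (-8,-2), (-11,-2), (-14,-2), (-17,-2); their common second difference is (-3,+0) (constant acceleration).
step 6: u=-60, v=-1 + (-20,-2) → u=-80, v=-3
step 7: u=-80, v=-3 + (-23,-2) → u=-103, v=-5
step 8: u=-103, v=-5 + (-26,-2) → u=-129, v=-7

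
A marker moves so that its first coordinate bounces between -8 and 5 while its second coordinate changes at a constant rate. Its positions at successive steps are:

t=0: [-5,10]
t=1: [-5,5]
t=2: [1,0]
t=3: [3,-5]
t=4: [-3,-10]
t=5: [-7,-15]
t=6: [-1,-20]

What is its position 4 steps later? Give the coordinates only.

The first coordinate reflects between -8 and 5, moving 6 per step.
  step 7: -1 → 5
  step 8: 5 → -1
  step 9: -1 → -7
  step 10: -7 → -3
The second coordinate changes by -5 each step: at step 10 it is -40.

[-3,-40]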